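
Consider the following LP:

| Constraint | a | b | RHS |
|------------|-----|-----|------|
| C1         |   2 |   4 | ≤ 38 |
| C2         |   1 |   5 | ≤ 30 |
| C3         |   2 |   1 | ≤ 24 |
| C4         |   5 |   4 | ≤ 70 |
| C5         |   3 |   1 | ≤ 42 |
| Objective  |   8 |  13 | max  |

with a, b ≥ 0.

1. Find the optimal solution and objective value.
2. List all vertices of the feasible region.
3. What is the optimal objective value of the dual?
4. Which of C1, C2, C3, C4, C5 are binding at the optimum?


1. a = 10, b = 4, z = 132
2. (0, 0), (12, 0), (10, 4), (0, 6)
3. 132
4. C2, C3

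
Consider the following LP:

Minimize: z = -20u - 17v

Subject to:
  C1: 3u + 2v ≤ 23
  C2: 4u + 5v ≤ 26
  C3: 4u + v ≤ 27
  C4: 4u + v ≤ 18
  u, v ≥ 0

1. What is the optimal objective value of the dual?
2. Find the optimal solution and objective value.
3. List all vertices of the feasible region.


1. -114
2. u = 4, v = 2, z = -114
3. (0, 0), (4.5, 0), (4, 2), (0, 5.2)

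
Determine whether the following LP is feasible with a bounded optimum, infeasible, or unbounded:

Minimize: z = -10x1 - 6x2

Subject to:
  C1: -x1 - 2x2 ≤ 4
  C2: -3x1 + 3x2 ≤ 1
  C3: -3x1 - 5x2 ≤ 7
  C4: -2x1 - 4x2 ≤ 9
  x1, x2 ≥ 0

Unbounded (objective can decrease without bound)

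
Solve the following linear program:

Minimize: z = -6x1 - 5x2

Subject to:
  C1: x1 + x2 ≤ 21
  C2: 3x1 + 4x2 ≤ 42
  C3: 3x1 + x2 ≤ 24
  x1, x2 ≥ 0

Evaluate the objective at each vertex of the feasible region:
  z(0, 0) = 0
  z(8, 0) = -48
  z(6, 6) = -66  ←
  z(0, 10.5) = -52.5
The minimum is at x1 = 6, x2 = 6.

x1 = 6, x2 = 6, z = -66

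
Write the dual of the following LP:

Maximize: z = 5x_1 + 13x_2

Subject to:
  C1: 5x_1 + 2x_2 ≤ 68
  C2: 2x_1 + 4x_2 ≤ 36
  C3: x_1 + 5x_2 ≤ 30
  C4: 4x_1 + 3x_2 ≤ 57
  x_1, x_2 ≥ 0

Primal max cᵀx s.t. Ax ≤ b, x ≥ 0  →  Dual min bᵀy s.t. Aᵀy ≥ c, y ≥ 0.

Minimize: z = 68y1 + 36y2 + 30y3 + 57y4

Subject to:
  5y1 + 2y2 + y3 + 4y4 ≥ 5
  2y1 + 4y2 + 5y3 + 3y4 ≥ 13
  y1, y2, y3, y4 ≥ 0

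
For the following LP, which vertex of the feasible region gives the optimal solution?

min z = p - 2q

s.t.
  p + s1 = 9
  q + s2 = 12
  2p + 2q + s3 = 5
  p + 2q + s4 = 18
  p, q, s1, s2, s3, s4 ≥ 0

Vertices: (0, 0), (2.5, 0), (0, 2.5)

Evaluate the objective at each vertex of the feasible region:
  z(0, 0) = 0
  z(2.5, 0) = 2.5
  z(0, 2.5) = -5  ←
The minimum is at p = 0, q = 2.5.

(0, 2.5)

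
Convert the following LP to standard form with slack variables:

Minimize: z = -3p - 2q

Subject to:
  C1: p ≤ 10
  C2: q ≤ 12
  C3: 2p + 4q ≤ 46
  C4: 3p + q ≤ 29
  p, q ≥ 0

min z = -3p - 2q

s.t.
  p + s1 = 10
  q + s2 = 12
  2p + 4q + s3 = 46
  3p + q + s4 = 29
  p, q, s1, s2, s3, s4 ≥ 0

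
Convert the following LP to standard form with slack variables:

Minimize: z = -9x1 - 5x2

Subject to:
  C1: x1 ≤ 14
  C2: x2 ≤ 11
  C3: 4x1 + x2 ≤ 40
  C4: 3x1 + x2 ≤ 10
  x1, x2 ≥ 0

min z = -9x1 - 5x2

s.t.
  x1 + s1 = 14
  x2 + s2 = 11
  4x1 + x2 + s3 = 40
  3x1 + x2 + s4 = 10
  x1, x2, s1, s2, s3, s4 ≥ 0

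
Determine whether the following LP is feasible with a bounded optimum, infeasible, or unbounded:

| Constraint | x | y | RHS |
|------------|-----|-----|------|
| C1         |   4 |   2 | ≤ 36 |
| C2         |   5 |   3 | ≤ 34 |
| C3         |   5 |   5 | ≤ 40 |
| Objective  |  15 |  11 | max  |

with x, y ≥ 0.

Feasible with a bounded optimal solution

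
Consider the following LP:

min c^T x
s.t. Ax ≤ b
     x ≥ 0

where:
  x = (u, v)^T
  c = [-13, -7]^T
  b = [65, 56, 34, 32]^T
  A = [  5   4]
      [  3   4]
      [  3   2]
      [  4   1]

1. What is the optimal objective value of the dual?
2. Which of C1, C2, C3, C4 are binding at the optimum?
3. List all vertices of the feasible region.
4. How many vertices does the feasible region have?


1. -134
2. C3, C4
3. (0, 0), (8, 0), (6, 8), (4, 11), (0, 14)
4. 5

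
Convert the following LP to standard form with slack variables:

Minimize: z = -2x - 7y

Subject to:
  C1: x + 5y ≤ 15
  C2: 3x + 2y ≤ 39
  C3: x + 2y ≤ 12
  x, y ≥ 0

min z = -2x - 7y

s.t.
  x + 5y + s1 = 15
  3x + 2y + s2 = 39
  x + 2y + s3 = 12
  x, y, s1, s2, s3 ≥ 0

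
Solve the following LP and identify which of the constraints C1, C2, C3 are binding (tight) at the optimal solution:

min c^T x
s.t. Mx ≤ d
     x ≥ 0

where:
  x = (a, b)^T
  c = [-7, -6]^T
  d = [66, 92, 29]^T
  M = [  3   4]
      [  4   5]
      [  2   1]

At a = 10, b = 9, compute slack b - a·x for each constraint:
  C1: 66 − 66 = 0  (binding)
  C2: 92 − 85 = 7  (slack)
  C3: 29 − 29 = 0  (binding)

Optimal: a = 10, b = 9
Binding: C1, C3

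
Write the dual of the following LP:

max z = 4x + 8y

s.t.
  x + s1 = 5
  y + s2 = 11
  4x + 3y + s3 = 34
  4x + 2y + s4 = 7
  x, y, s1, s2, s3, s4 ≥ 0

Primal max cᵀx s.t. Ax ≤ b, x ≥ 0  →  Dual min bᵀy s.t. Aᵀy ≥ c, y ≥ 0.

Minimize: z = 5y1 + 11y2 + 34y3 + 7y4

Subject to:
  y1 + 4y3 + 4y4 ≥ 4
  y2 + 3y3 + 2y4 ≥ 8
  y1, y2, y3, y4 ≥ 0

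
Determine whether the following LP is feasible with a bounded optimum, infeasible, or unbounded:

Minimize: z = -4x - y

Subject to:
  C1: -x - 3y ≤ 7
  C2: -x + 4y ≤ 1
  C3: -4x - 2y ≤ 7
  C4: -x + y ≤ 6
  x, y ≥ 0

Unbounded (objective can decrease without bound)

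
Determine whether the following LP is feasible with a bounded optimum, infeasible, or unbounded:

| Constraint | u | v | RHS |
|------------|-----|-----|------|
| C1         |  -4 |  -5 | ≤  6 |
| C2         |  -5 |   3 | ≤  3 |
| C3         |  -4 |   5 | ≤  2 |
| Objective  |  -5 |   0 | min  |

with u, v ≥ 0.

Unbounded (objective can decrease without bound)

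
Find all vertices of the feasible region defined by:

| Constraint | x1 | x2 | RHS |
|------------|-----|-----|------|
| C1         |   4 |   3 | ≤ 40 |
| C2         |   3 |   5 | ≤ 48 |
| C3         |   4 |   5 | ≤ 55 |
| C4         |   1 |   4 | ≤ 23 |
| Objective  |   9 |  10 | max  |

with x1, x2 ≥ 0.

(0, 0), (10, 0), (7, 4), (0, 5.75)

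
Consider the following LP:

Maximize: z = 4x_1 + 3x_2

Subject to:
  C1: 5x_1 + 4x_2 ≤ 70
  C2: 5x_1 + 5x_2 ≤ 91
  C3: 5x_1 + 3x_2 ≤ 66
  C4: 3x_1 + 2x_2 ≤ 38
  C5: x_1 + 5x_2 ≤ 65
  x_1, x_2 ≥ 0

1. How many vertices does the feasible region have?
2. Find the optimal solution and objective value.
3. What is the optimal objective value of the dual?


1. 5
2. x_1 = 6, x_2 = 10, z = 54
3. 54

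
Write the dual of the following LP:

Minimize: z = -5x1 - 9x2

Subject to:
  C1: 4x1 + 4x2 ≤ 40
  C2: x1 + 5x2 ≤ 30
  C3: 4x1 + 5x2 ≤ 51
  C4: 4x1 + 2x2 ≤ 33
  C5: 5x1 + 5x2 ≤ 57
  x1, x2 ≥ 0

Primal min cᵀx s.t. Ax ≤ b, x ≥ 0  →  Dual max −bᵀy s.t. Aᵀy ≥ −c, y ≥ 0.

Maximize: z = -40y1 - 30y2 - 51y3 - 33y4 - 57y5

Subject to:
  4y1 + y2 + 4y3 + 4y4 + 5y5 ≥ 5
  4y1 + 5y2 + 5y3 + 2y4 + 5y5 ≥ 9
  y1, y2, y3, y4, y5 ≥ 0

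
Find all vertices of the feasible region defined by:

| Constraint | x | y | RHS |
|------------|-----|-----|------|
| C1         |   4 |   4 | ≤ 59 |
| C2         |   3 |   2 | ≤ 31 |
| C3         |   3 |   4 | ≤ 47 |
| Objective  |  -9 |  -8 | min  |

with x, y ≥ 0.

(0, 0), (10.33, 0), (5, 8), (0, 11.75)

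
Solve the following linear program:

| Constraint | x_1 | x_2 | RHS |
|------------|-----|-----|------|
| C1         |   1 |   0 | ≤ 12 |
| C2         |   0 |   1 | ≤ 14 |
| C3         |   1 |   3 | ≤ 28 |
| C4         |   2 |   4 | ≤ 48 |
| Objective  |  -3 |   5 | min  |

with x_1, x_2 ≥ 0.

Evaluate the objective at each vertex of the feasible region:
  z(0, 0) = 0
  z(12, 0) = -36  ←
  z(12, 5.333) = -9.333
  z(0, 9.333) = 46.67
The minimum is at x_1 = 12, x_2 = 0.

x_1 = 12, x_2 = 0, z = -36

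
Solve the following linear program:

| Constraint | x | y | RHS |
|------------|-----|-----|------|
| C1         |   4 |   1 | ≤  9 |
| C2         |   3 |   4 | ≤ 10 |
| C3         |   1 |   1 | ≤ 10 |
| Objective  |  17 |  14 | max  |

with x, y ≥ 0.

Evaluate the objective at each vertex of the feasible region:
  z(0, 0) = 0
  z(2.25, 0) = 38.25
  z(2, 1) = 48  ←
  z(0, 2.5) = 35
The maximum is at x = 2, y = 1.

x = 2, y = 1, z = 48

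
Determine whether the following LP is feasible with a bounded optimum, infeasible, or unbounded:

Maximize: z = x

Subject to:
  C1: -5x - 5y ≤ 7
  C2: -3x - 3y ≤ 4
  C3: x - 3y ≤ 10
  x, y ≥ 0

Unbounded (objective can increase without bound)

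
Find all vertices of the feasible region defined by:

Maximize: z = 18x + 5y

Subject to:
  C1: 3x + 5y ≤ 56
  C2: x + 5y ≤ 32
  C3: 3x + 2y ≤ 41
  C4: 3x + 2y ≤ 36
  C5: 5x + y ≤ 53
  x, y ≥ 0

(0, 0), (10.6, 0), (10, 3), (8.923, 4.615), (0, 6.4)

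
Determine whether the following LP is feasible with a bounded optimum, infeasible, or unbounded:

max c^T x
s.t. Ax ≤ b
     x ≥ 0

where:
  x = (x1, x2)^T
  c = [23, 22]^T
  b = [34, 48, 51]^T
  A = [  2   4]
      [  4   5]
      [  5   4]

Feasible with a bounded optimal solution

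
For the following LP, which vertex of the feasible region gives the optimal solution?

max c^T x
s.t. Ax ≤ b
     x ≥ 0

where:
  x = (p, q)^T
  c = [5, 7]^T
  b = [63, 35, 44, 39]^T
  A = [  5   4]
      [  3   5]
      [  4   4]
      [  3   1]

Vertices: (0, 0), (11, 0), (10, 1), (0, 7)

Evaluate the objective at each vertex of the feasible region:
  z(0, 0) = 0
  z(11, 0) = 55
  z(10, 1) = 57  ←
  z(0, 7) = 49
The maximum is at p = 10, q = 1.

(10, 1)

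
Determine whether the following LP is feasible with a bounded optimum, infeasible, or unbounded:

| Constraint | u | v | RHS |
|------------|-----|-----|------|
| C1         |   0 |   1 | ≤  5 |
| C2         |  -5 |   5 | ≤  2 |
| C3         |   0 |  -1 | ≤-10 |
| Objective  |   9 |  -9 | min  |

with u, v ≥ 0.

Infeasible (no feasible solution exists)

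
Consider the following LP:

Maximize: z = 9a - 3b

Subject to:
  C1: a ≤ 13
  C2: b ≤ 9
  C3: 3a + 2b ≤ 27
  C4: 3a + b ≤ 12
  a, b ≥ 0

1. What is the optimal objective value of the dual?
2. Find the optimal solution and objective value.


1. 36
2. a = 4, b = 0, z = 36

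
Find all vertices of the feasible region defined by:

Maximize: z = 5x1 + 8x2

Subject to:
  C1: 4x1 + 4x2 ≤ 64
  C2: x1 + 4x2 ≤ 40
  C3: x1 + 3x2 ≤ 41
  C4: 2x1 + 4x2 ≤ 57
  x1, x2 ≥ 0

(0, 0), (16, 0), (8, 8), (0, 10)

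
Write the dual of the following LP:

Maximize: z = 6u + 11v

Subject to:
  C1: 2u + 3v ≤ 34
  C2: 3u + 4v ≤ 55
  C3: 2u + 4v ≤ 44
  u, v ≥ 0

Primal max cᵀx s.t. Ax ≤ b, x ≥ 0  →  Dual min bᵀy s.t. Aᵀy ≥ c, y ≥ 0.

Minimize: z = 34y1 + 55y2 + 44y3

Subject to:
  2y1 + 3y2 + 2y3 ≥ 6
  3y1 + 4y2 + 4y3 ≥ 11
  y1, y2, y3 ≥ 0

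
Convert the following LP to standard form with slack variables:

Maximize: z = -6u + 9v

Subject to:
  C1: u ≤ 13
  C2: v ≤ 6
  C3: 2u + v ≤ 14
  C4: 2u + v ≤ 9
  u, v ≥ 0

max z = -6u + 9v

s.t.
  u + s1 = 13
  v + s2 = 6
  2u + v + s3 = 14
  2u + v + s4 = 9
  u, v, s1, s2, s3, s4 ≥ 0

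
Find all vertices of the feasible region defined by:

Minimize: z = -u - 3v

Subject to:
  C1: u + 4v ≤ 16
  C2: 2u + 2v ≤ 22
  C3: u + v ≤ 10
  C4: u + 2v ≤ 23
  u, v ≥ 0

(0, 0), (10, 0), (8, 2), (0, 4)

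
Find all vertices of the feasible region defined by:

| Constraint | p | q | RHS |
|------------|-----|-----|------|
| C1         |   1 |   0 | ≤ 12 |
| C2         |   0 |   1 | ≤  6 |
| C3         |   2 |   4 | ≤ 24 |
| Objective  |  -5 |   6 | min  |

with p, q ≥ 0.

(0, 0), (12, 0), (0, 6)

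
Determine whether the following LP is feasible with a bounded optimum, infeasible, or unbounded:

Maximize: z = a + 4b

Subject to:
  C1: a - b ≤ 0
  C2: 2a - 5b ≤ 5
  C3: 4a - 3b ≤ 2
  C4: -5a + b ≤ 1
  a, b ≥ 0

Unbounded (objective can increase without bound)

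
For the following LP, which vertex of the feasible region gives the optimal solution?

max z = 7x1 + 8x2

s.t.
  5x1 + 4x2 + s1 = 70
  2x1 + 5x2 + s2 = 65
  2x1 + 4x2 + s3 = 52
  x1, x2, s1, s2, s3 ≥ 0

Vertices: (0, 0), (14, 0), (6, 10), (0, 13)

Evaluate the objective at each vertex of the feasible region:
  z(0, 0) = 0
  z(14, 0) = 98
  z(6, 10) = 122  ←
  z(0, 13) = 104
The maximum is at x1 = 6, x2 = 10.

(6, 10)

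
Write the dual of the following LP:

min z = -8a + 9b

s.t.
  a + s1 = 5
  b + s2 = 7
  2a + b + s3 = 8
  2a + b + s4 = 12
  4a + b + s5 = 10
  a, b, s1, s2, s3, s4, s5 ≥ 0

Primal min cᵀx s.t. Ax ≤ b, x ≥ 0  →  Dual max −bᵀy s.t. Aᵀy ≥ −c, y ≥ 0.

Maximize: z = -5y1 - 7y2 - 8y3 - 12y4 - 10y5

Subject to:
  y1 + 2y3 + 2y4 + 4y5 ≥ 8
  y2 + y3 + y4 + y5 ≥ -9
  y1, y2, y3, y4, y5 ≥ 0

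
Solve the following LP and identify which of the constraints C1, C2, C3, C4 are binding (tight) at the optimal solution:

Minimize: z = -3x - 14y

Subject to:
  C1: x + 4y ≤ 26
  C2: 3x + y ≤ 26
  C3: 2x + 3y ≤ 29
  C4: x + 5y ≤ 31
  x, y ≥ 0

At x = 6, y = 5, compute slack b - a·x for each constraint:
  C1: 26 − 26 = 0  (binding)
  C2: 26 − 23 = 3  (slack)
  C3: 29 − 27 = 2  (slack)
  C4: 31 − 31 = 0  (binding)

Optimal: x = 6, y = 5
Binding: C1, C4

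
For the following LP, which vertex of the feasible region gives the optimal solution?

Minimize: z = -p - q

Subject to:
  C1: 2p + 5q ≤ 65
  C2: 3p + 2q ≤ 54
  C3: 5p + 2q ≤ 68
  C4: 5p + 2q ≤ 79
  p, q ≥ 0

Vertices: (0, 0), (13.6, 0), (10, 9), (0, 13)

Evaluate the objective at each vertex of the feasible region:
  z(0, 0) = 0
  z(13.6, 0) = -13.6
  z(10, 9) = -19  ←
  z(0, 13) = -13
The minimum is at p = 10, q = 9.

(10, 9)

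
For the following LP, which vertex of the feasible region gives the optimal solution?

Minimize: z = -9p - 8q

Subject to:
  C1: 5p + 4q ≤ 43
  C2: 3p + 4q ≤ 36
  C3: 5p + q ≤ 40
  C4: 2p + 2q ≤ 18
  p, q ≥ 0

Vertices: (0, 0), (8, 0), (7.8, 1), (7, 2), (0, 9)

Evaluate the objective at each vertex of the feasible region:
  z(0, 0) = 0
  z(8, 0) = -72
  z(7.8, 1) = -78.2
  z(7, 2) = -79  ←
  z(0, 9) = -72
The minimum is at p = 7, q = 2.

(7, 2)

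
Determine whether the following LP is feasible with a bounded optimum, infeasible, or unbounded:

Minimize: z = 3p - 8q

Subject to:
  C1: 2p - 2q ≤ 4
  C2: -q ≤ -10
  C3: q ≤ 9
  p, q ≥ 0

Infeasible (no feasible solution exists)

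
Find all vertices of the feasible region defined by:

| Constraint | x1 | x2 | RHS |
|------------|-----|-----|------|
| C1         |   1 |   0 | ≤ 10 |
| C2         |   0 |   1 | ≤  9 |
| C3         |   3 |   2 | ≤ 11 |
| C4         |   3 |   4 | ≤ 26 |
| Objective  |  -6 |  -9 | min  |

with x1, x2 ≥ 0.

(0, 0), (3.667, 0), (0, 5.5)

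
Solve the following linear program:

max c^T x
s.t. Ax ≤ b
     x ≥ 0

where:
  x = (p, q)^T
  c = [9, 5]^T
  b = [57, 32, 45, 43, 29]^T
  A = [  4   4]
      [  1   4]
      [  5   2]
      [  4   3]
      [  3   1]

Evaluate the objective at each vertex of the feasible region:
  z(0, 0) = 0
  z(9, 0) = 81
  z(7, 5) = 88  ←
  z(5.846, 6.538) = 85.31
  z(0, 8) = 40
The maximum is at p = 7, q = 5.

p = 7, q = 5, z = 88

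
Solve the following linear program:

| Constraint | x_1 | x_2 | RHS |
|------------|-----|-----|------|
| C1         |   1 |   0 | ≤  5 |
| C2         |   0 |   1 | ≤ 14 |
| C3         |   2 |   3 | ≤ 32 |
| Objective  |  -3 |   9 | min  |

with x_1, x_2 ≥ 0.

Evaluate the objective at each vertex of the feasible region:
  z(0, 0) = 0
  z(5, 0) = -15  ←
  z(5, 7.333) = 51
  z(0, 10.67) = 96
The minimum is at x_1 = 5, x_2 = 0.

x_1 = 5, x_2 = 0, z = -15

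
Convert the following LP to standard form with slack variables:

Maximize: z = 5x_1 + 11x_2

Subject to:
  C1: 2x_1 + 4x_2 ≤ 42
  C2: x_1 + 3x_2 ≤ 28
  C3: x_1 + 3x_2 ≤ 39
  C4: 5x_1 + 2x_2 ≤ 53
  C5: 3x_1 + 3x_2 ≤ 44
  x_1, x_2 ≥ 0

max z = 5x_1 + 11x_2

s.t.
  2x_1 + 4x_2 + s1 = 42
  x_1 + 3x_2 + s2 = 28
  x_1 + 3x_2 + s3 = 39
  5x_1 + 2x_2 + s4 = 53
  3x_1 + 3x_2 + s5 = 44
  x_1, x_2, s1, s2, s3, s4, s5 ≥ 0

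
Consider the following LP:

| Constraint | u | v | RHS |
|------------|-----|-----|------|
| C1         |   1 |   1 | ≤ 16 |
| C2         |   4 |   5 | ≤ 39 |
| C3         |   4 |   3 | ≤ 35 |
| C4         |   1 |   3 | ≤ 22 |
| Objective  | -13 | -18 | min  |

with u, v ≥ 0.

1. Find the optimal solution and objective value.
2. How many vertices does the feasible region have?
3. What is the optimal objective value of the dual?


1. u = 1, v = 7, z = -139
2. 5
3. -139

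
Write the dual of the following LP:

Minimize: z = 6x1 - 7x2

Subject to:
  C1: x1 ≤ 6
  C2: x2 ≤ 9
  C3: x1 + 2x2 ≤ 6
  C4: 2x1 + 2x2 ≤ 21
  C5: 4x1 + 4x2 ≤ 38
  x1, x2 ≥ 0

Primal min cᵀx s.t. Ax ≤ b, x ≥ 0  →  Dual max −bᵀy s.t. Aᵀy ≥ −c, y ≥ 0.

Maximize: z = -6y1 - 9y2 - 6y3 - 21y4 - 38y5

Subject to:
  y1 + y3 + 2y4 + 4y5 ≥ -6
  y2 + 2y3 + 2y4 + 4y5 ≥ 7
  y1, y2, y3, y4, y5 ≥ 0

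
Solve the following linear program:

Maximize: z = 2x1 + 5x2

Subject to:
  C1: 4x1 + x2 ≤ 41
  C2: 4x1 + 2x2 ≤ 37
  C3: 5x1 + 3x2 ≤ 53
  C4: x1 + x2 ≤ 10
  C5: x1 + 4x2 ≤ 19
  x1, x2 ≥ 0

Evaluate the objective at each vertex of the feasible region:
  z(0, 0) = 0
  z(9.25, 0) = 18.5
  z(8.5, 1.5) = 24.5
  z(7, 3) = 29  ←
  z(0, 4.75) = 23.75
The maximum is at x1 = 7, x2 = 3.

x1 = 7, x2 = 3, z = 29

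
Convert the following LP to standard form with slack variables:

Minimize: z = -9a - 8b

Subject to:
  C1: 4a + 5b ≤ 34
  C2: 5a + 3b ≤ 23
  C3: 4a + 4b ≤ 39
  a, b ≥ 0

min z = -9a - 8b

s.t.
  4a + 5b + s1 = 34
  5a + 3b + s2 = 23
  4a + 4b + s3 = 39
  a, b, s1, s2, s3 ≥ 0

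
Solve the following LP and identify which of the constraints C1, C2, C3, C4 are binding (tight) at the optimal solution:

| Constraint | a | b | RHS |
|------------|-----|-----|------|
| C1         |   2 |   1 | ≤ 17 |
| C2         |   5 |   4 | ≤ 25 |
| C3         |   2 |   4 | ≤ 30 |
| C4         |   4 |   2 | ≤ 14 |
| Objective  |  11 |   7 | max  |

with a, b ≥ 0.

At a = 1, b = 5, compute slack b - a·x for each constraint:
  C1: 17 − 7 = 10  (slack)
  C2: 25 − 25 = 0  (binding)
  C3: 30 − 22 = 8  (slack)
  C4: 14 − 14 = 0  (binding)

Optimal: a = 1, b = 5
Binding: C2, C4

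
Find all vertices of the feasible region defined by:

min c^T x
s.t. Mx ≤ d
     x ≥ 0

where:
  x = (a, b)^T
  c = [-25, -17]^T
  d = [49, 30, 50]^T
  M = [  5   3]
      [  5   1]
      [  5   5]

(0, 0), (6, 0), (5, 5), (0, 10)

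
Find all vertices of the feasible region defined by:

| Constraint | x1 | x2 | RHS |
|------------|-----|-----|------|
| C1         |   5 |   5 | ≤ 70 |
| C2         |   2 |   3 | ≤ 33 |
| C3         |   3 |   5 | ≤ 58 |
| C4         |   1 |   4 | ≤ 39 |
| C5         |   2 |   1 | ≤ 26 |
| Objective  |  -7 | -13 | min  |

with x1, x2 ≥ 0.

(0, 0), (13, 0), (12, 2), (9, 5), (3, 9), (0, 9.75)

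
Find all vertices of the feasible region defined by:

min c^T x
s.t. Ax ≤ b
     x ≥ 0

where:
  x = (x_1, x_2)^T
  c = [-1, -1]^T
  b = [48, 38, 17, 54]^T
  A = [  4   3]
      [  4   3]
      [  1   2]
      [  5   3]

(0, 0), (9.5, 0), (5, 6), (0, 8.5)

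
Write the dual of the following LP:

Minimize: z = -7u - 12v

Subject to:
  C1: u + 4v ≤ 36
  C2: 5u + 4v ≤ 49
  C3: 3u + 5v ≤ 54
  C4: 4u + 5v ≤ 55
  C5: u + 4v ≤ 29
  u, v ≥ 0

Primal min cᵀx s.t. Ax ≤ b, x ≥ 0  →  Dual max −bᵀy s.t. Aᵀy ≥ −c, y ≥ 0.

Maximize: z = -36y1 - 49y2 - 54y3 - 55y4 - 29y5

Subject to:
  y1 + 5y2 + 3y3 + 4y4 + y5 ≥ 7
  4y1 + 4y2 + 5y3 + 5y4 + 4y5 ≥ 12
  y1, y2, y3, y4, y5 ≥ 0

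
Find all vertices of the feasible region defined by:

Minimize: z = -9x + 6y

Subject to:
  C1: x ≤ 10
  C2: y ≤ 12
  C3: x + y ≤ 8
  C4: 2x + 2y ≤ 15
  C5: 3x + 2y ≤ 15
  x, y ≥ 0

(0, 0), (5, 0), (0, 7.5)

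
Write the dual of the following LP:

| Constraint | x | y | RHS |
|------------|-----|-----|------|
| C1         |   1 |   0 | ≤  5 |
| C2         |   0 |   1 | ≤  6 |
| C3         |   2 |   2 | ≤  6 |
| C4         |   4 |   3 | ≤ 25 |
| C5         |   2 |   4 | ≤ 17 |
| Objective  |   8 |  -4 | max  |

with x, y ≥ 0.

Primal max cᵀx s.t. Ax ≤ b, x ≥ 0  →  Dual min bᵀy s.t. Aᵀy ≥ c, y ≥ 0.

Minimize: z = 5y1 + 6y2 + 6y3 + 25y4 + 17y5

Subject to:
  y1 + 2y3 + 4y4 + 2y5 ≥ 8
  y2 + 2y3 + 3y4 + 4y5 ≥ -4
  y1, y2, y3, y4, y5 ≥ 0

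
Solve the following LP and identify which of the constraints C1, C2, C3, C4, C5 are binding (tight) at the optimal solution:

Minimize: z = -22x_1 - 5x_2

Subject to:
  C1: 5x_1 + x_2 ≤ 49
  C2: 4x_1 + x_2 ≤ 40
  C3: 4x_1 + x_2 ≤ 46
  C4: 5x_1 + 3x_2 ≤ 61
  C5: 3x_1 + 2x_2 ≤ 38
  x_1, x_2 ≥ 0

At x_1 = 9, x_2 = 4, compute slack b - a·x for each constraint:
  C1: 49 − 49 = 0  (binding)
  C2: 40 − 40 = 0  (binding)
  C3: 46 − 40 = 6  (slack)
  C4: 61 − 57 = 4  (slack)
  C5: 38 − 35 = 3  (slack)

Optimal: x_1 = 9, x_2 = 4
Binding: C1, C2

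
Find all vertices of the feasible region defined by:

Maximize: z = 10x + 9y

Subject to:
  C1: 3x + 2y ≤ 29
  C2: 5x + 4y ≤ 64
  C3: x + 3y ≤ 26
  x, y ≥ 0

(0, 0), (9.667, 0), (5, 7), (0, 8.667)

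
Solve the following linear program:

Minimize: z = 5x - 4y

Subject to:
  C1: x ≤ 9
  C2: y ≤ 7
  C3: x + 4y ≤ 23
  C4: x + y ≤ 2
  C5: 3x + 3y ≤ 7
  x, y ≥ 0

Evaluate the objective at each vertex of the feasible region:
  z(0, 0) = 0
  z(2, 0) = 10
  z(0, 2) = -8  ←
The minimum is at x = 0, y = 2.

x = 0, y = 2, z = -8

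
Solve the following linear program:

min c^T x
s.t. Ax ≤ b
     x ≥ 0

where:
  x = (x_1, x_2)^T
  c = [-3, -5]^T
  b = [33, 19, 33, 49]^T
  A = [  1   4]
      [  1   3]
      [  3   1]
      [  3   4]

Evaluate the objective at each vertex of the feasible region:
  z(0, 0) = 0
  z(11, 0) = -33
  z(10, 3) = -45  ←
  z(0, 6.333) = -31.67
The minimum is at x_1 = 10, x_2 = 3.

x_1 = 10, x_2 = 3, z = -45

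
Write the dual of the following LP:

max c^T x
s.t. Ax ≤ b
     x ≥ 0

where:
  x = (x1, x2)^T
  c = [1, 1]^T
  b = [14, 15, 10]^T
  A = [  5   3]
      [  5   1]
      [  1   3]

Primal max cᵀx s.t. Ax ≤ b, x ≥ 0  →  Dual min bᵀy s.t. Aᵀy ≥ c, y ≥ 0.

Minimize: z = 14y1 + 15y2 + 10y3

Subject to:
  5y1 + 5y2 + y3 ≥ 1
  3y1 + y2 + 3y3 ≥ 1
  y1, y2, y3 ≥ 0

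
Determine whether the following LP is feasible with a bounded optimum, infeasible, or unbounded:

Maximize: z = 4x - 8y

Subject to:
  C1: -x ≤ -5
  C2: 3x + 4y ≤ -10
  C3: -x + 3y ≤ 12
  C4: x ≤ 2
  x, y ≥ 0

Infeasible (no feasible solution exists)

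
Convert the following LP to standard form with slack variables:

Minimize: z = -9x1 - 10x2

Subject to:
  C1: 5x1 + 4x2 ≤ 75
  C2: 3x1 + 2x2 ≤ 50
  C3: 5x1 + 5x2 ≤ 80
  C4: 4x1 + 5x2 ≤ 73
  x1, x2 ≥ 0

min z = -9x1 - 10x2

s.t.
  5x1 + 4x2 + s1 = 75
  3x1 + 2x2 + s2 = 50
  5x1 + 5x2 + s3 = 80
  4x1 + 5x2 + s4 = 73
  x1, x2, s1, s2, s3, s4 ≥ 0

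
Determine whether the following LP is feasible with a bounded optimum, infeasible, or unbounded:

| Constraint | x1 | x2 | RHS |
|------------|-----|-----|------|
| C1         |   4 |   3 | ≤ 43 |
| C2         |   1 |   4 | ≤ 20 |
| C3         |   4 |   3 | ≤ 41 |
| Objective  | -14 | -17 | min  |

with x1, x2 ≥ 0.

Feasible with a bounded optimal solution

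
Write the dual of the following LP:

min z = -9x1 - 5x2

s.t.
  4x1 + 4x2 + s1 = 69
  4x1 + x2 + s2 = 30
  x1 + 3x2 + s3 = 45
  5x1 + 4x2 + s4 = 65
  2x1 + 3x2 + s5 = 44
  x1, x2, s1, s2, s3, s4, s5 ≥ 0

Primal min cᵀx s.t. Ax ≤ b, x ≥ 0  →  Dual max −bᵀy s.t. Aᵀy ≥ −c, y ≥ 0.

Maximize: z = -69y1 - 30y2 - 45y3 - 65y4 - 44y5

Subject to:
  4y1 + 4y2 + y3 + 5y4 + 2y5 ≥ 9
  4y1 + y2 + 3y3 + 4y4 + 3y5 ≥ 5
  y1, y2, y3, y4, y5 ≥ 0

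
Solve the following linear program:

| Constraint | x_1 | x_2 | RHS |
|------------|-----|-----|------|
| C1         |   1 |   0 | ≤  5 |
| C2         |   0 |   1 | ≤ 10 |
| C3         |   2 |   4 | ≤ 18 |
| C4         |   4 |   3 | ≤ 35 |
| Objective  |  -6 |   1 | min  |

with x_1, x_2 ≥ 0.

Evaluate the objective at each vertex of the feasible region:
  z(0, 0) = 0
  z(5, 0) = -30  ←
  z(5, 2) = -28
  z(0, 4.5) = 4.5
The minimum is at x_1 = 5, x_2 = 0.

x_1 = 5, x_2 = 0, z = -30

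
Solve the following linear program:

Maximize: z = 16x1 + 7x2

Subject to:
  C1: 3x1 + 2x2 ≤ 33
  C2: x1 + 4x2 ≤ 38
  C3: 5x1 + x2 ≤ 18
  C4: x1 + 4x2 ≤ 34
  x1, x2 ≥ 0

Evaluate the objective at each vertex of the feasible region:
  z(0, 0) = 0
  z(3.6, 0) = 57.6
  z(2, 8) = 88  ←
  z(0, 8.5) = 59.5
The maximum is at x1 = 2, x2 = 8.

x1 = 2, x2 = 8, z = 88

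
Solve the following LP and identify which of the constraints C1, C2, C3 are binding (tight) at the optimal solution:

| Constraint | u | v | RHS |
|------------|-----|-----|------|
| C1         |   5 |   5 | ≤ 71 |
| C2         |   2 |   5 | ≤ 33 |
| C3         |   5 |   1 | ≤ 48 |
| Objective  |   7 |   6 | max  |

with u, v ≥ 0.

At u = 9, v = 3, compute slack b - a·x for each constraint:
  C1: 71 − 60 = 11  (slack)
  C2: 33 − 33 = 0  (binding)
  C3: 48 − 48 = 0  (binding)

Optimal: u = 9, v = 3
Binding: C2, C3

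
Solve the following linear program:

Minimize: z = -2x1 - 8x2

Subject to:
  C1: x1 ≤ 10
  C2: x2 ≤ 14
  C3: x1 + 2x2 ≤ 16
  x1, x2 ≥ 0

Evaluate the objective at each vertex of the feasible region:
  z(0, 0) = 0
  z(10, 0) = -20
  z(10, 3) = -44
  z(0, 8) = -64  ←
The minimum is at x1 = 0, x2 = 8.

x1 = 0, x2 = 8, z = -64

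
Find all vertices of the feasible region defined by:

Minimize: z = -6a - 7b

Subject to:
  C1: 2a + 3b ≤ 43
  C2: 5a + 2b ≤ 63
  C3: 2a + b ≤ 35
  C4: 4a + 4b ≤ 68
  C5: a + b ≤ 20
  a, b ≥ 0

(0, 0), (12.6, 0), (9.667, 7.333), (8, 9), (0, 14.33)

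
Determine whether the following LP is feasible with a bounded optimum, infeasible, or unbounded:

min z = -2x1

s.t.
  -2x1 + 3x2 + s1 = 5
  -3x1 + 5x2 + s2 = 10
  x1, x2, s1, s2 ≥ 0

Unbounded (objective can decrease without bound)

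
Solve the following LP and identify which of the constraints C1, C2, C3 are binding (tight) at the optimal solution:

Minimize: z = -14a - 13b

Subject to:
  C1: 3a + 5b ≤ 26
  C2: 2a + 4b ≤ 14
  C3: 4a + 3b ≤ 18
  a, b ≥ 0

At a = 3, b = 2, compute slack b - a·x for each constraint:
  C1: 26 − 19 = 7  (slack)
  C2: 14 − 14 = 0  (binding)
  C3: 18 − 18 = 0  (binding)

Optimal: a = 3, b = 2
Binding: C2, C3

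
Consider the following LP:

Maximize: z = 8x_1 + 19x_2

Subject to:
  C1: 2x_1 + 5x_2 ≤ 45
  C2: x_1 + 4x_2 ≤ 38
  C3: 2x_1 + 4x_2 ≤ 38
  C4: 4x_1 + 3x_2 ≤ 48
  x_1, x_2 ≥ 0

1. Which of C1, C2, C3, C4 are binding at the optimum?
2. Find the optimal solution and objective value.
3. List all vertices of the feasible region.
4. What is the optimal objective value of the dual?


1. C1, C3
2. x_1 = 5, x_2 = 7, z = 173
3. (0, 0), (12, 0), (7.8, 5.6), (5, 7), (0, 9)
4. 173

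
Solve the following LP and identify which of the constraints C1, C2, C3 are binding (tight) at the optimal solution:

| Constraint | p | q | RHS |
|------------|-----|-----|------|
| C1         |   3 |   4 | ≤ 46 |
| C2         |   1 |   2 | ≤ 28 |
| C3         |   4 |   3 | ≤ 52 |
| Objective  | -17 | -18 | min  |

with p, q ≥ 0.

At p = 10, q = 4, compute slack b - a·x for each constraint:
  C1: 46 − 46 = 0  (binding)
  C2: 28 − 18 = 10  (slack)
  C3: 52 − 52 = 0  (binding)

Optimal: p = 10, q = 4
Binding: C1, C3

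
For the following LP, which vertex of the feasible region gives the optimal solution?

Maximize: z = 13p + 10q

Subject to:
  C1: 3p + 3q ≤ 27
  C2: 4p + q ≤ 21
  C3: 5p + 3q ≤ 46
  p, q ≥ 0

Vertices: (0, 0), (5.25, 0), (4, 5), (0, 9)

Evaluate the objective at each vertex of the feasible region:
  z(0, 0) = 0
  z(5.25, 0) = 68.25
  z(4, 5) = 102  ←
  z(0, 9) = 90
The maximum is at p = 4, q = 5.

(4, 5)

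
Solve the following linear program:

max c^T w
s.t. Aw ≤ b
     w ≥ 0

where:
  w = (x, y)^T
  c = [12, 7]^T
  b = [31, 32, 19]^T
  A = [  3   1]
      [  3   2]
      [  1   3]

Evaluate the objective at each vertex of the feasible region:
  z(0, 0) = 0
  z(10.33, 0) = 124
  z(10, 1) = 127  ←
  z(8.286, 3.571) = 124.4
  z(0, 6.333) = 44.33
The maximum is at x = 10, y = 1.

x = 10, y = 1, z = 127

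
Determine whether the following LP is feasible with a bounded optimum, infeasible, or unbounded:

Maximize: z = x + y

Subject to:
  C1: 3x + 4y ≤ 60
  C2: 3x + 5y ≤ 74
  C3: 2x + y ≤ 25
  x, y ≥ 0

Feasible with a bounded optimal solution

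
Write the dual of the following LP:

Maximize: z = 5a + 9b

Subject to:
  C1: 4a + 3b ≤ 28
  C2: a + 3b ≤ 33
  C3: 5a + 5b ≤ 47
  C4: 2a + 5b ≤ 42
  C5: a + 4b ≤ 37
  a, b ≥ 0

Primal max cᵀx s.t. Ax ≤ b, x ≥ 0  →  Dual min bᵀy s.t. Aᵀy ≥ c, y ≥ 0.

Minimize: z = 28y1 + 33y2 + 47y3 + 42y4 + 37y5

Subject to:
  4y1 + y2 + 5y3 + 2y4 + y5 ≥ 5
  3y1 + 3y2 + 5y3 + 5y4 + 4y5 ≥ 9
  y1, y2, y3, y4, y5 ≥ 0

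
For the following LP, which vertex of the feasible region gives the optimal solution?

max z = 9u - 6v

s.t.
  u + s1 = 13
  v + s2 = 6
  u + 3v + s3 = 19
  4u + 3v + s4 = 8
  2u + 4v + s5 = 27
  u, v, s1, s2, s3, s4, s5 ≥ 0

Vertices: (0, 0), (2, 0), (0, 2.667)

Evaluate the objective at each vertex of the feasible region:
  z(0, 0) = 0
  z(2, 0) = 18  ←
  z(0, 2.667) = -16
The maximum is at u = 2, v = 0.

(2, 0)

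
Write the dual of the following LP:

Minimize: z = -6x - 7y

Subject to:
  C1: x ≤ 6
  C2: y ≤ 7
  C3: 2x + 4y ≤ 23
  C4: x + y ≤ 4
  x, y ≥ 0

Primal min cᵀx s.t. Ax ≤ b, x ≥ 0  →  Dual max −bᵀy s.t. Aᵀy ≥ −c, y ≥ 0.

Maximize: z = -6y1 - 7y2 - 23y3 - 4y4

Subject to:
  y1 + 2y3 + y4 ≥ 6
  y2 + 4y3 + y4 ≥ 7
  y1, y2, y3, y4 ≥ 0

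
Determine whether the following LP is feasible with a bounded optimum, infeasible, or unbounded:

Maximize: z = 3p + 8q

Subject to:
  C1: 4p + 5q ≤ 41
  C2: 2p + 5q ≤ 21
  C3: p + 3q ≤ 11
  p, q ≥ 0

Feasible with a bounded optimal solution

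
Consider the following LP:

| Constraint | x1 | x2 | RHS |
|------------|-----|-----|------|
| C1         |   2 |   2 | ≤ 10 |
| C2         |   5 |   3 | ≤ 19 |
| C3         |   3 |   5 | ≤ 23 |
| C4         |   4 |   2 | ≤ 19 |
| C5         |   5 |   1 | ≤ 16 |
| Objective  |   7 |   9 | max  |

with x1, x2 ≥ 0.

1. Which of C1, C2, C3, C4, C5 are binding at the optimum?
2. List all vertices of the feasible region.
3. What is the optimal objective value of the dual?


1. C1, C3
2. (0, 0), (3.2, 0), (2.9, 1.5), (2, 3), (1, 4), (0, 4.6)
3. 43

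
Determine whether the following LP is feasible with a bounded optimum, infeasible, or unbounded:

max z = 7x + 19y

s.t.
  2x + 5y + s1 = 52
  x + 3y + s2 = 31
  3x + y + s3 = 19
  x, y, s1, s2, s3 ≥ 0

Feasible with a bounded optimal solution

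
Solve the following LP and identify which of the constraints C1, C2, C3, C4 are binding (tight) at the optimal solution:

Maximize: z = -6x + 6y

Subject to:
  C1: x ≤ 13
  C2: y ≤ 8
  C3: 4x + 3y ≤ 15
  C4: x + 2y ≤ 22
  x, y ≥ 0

At x = 0, y = 5, compute slack b - a·x for each constraint:
  C1: 13 − 0 = 13  (slack)
  C2: 8 − 5 = 3  (slack)
  C3: 15 − 15 = 0  (binding)
  C4: 22 − 10 = 12  (slack)

Optimal: x = 0, y = 5
Binding: C3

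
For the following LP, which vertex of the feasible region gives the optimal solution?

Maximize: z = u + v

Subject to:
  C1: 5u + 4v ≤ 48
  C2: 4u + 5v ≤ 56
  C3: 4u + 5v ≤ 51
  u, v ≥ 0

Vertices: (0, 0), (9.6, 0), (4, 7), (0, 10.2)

Evaluate the objective at each vertex of the feasible region:
  z(0, 0) = 0
  z(9.6, 0) = 9.6
  z(4, 7) = 11  ←
  z(0, 10.2) = 10.2
The maximum is at u = 4, v = 7.

(4, 7)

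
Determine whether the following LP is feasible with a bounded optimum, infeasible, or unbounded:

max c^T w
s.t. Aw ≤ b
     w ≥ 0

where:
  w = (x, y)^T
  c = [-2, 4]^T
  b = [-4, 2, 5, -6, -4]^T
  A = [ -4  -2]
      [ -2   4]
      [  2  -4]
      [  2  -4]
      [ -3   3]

Infeasible (no feasible solution exists)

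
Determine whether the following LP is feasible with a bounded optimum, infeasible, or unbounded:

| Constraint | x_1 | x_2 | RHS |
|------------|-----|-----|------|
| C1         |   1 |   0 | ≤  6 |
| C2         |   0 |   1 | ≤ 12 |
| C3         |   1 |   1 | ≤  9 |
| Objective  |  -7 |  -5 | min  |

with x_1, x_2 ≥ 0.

Feasible with a bounded optimal solution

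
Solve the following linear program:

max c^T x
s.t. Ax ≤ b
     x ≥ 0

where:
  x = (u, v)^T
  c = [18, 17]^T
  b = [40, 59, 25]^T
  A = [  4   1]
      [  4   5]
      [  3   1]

Evaluate the objective at each vertex of the feasible region:
  z(0, 0) = 0
  z(8.333, 0) = 150
  z(6, 7) = 227  ←
  z(0, 11.8) = 200.6
The maximum is at u = 6, v = 7.

u = 6, v = 7, z = 227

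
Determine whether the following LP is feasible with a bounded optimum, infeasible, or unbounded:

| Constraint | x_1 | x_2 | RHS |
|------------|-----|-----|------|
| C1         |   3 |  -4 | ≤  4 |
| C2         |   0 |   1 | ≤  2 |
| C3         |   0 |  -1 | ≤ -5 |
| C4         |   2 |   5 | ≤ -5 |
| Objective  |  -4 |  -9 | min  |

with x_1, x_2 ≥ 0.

Infeasible (no feasible solution exists)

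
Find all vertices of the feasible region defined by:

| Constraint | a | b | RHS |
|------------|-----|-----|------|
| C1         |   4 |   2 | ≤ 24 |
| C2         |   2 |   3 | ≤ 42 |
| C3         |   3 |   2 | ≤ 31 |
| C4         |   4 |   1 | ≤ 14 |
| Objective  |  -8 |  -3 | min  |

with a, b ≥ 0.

(0, 0), (3.5, 0), (1, 10), (0, 12)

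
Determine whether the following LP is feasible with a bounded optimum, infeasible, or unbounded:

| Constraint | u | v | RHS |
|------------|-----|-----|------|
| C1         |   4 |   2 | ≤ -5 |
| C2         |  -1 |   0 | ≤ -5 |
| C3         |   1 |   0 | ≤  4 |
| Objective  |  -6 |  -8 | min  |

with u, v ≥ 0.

Infeasible (no feasible solution exists)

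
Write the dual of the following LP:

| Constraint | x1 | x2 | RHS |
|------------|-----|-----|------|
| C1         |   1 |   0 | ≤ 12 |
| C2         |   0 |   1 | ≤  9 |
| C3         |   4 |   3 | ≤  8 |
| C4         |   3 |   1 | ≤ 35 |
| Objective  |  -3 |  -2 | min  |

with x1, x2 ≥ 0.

Primal min cᵀx s.t. Ax ≤ b, x ≥ 0  →  Dual max −bᵀy s.t. Aᵀy ≥ −c, y ≥ 0.

Maximize: z = -12y1 - 9y2 - 8y3 - 35y4

Subject to:
  y1 + 4y3 + 3y4 ≥ 3
  y2 + 3y3 + y4 ≥ 2
  y1, y2, y3, y4 ≥ 0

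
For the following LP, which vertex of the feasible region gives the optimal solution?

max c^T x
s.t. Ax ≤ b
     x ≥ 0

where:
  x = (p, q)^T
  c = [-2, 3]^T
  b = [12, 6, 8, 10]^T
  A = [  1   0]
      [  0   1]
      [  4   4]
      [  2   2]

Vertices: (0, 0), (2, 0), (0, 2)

Evaluate the objective at each vertex of the feasible region:
  z(0, 0) = 0
  z(2, 0) = -4
  z(0, 2) = 6  ←
The maximum is at p = 0, q = 2.

(0, 2)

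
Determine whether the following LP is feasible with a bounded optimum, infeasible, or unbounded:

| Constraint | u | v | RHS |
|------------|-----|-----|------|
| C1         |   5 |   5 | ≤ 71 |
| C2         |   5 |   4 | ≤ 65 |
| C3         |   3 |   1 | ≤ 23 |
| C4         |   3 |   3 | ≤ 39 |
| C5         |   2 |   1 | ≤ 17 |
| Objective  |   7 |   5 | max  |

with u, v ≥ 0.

Feasible with a bounded optimal solution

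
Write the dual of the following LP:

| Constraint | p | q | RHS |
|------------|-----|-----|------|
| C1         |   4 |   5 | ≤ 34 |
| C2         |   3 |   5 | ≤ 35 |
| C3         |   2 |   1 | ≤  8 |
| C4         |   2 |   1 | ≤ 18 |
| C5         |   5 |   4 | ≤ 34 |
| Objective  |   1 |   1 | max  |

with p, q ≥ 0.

Primal max cᵀx s.t. Ax ≤ b, x ≥ 0  →  Dual min bᵀy s.t. Aᵀy ≥ c, y ≥ 0.

Minimize: z = 34y1 + 35y2 + 8y3 + 18y4 + 34y5

Subject to:
  4y1 + 3y2 + 2y3 + 2y4 + 5y5 ≥ 1
  5y1 + 5y2 + y3 + y4 + 4y5 ≥ 1
  y1, y2, y3, y4, y5 ≥ 0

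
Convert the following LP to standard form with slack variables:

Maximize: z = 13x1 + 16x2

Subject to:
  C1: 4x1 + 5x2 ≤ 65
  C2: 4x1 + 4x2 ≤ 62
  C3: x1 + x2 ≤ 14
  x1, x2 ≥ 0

max z = 13x1 + 16x2

s.t.
  4x1 + 5x2 + s1 = 65
  4x1 + 4x2 + s2 = 62
  x1 + x2 + s3 = 14
  x1, x2, s1, s2, s3 ≥ 0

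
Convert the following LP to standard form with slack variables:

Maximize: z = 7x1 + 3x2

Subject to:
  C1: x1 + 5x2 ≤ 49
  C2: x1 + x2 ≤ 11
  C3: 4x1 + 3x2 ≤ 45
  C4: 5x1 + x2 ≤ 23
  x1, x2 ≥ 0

max z = 7x1 + 3x2

s.t.
  x1 + 5x2 + s1 = 49
  x1 + x2 + s2 = 11
  4x1 + 3x2 + s3 = 45
  5x1 + x2 + s4 = 23
  x1, x2, s1, s2, s3, s4 ≥ 0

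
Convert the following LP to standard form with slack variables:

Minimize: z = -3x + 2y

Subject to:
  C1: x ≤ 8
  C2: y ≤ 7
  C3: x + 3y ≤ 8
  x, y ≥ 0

min z = -3x + 2y

s.t.
  x + s1 = 8
  y + s2 = 7
  x + 3y + s3 = 8
  x, y, s1, s2, s3 ≥ 0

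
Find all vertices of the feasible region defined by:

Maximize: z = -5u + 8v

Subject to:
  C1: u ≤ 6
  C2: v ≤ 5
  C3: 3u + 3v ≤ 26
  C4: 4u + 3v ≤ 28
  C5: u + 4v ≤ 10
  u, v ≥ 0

(0, 0), (6, 0), (6, 1), (0, 2.5)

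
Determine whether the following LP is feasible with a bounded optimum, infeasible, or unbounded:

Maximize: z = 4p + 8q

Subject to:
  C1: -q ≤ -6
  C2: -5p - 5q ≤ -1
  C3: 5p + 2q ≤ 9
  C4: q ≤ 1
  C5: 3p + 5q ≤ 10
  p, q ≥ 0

Infeasible (no feasible solution exists)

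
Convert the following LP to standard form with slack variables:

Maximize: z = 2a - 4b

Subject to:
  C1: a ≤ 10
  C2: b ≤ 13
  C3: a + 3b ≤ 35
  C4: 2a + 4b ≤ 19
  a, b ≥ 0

max z = 2a - 4b

s.t.
  a + s1 = 10
  b + s2 = 13
  a + 3b + s3 = 35
  2a + 4b + s4 = 19
  a, b, s1, s2, s3, s4 ≥ 0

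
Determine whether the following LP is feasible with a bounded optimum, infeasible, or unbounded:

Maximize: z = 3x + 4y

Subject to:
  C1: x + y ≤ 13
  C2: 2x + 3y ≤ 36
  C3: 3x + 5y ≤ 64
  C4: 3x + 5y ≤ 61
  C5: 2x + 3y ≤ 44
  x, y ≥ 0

Feasible with a bounded optimal solution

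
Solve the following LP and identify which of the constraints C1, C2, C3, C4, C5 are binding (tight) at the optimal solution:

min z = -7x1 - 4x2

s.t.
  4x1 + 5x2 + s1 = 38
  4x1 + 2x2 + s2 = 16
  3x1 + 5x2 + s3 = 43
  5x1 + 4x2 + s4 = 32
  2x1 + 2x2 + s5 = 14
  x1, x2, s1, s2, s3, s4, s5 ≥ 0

At x1 = 1, x2 = 6, compute slack b - a·x for each constraint:
  C1: 38 − 34 = 4  (slack)
  C2: 16 − 16 = 0  (binding)
  C3: 43 − 33 = 10  (slack)
  C4: 32 − 29 = 3  (slack)
  C5: 14 − 14 = 0  (binding)

Optimal: x1 = 1, x2 = 6
Binding: C2, C5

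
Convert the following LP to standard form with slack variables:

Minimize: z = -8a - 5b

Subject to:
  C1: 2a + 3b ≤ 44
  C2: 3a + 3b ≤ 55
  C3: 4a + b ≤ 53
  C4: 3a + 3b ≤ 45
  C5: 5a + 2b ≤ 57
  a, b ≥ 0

min z = -8a - 5b

s.t.
  2a + 3b + s1 = 44
  3a + 3b + s2 = 55
  4a + b + s3 = 53
  3a + 3b + s4 = 45
  5a + 2b + s5 = 57
  a, b, s1, s2, s3, s4, s5 ≥ 0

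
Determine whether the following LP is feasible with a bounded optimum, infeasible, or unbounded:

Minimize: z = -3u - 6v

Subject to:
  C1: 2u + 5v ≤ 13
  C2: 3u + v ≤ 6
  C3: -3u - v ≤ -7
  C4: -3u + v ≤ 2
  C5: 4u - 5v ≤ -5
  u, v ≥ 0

Infeasible (no feasible solution exists)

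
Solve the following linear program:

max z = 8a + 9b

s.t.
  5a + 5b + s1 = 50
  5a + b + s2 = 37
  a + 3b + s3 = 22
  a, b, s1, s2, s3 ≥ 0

Evaluate the objective at each vertex of the feasible region:
  z(0, 0) = 0
  z(7.4, 0) = 59.2
  z(6.75, 3.25) = 83.25
  z(4, 6) = 86  ←
  z(0, 7.333) = 66
The maximum is at a = 4, b = 6.

a = 4, b = 6, z = 86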